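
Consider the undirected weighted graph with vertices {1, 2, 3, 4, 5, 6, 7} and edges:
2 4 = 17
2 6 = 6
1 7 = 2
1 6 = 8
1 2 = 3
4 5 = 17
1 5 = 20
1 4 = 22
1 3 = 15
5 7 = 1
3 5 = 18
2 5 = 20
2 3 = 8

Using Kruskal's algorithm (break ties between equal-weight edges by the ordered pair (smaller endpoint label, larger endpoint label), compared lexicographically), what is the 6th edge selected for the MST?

Kruskal: consider edges lightest-first.
5 7 (1): add — endpoints in different components.
1 7 (2): add — endpoints in different components.
1 2 (3): add — endpoints in different components.
2 6 (6): add — endpoints in different components.
1 6 (8): skip — 1 and 6 already connected.
2 3 (8): add — endpoints in different components.
1 3 (15): skip — 1 and 3 already connected.
2 4 (17): add — endpoints in different components.
The 6th edge added is 2 4.

2-4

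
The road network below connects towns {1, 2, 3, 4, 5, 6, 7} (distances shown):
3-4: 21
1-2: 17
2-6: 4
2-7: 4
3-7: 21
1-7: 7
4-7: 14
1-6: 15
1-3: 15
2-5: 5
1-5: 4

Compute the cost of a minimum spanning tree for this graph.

46

Grow the tree from 1 using Prim:
Step 1: frontier [1-5 4, 1-7 7, 1-3 15, 1-6 15, 1-2 17] → take 1-5 (4); add 5.
Step 2: frontier [1-7 7, 1-3 15, 1-6 15, 1-2 17, 2-5 5] → take 2-5 (5); add 2.
Step 3: frontier [1-7 7, 1-3 15, 1-6 15, 2-6 4, 2-7 4] → take 2-6 (4); add 6.
Step 4: frontier [1-7 7, 1-3 15, 2-7 4] → take 2-7 (4); add 7.
Step 5: frontier [1-3 15, 4-7 14, 3-7 21] → take 4-7 (14); add 4.
Step 6: frontier [1-3 15, 3-4 21, 3-7 21] → take 1-3 (15); add 3.
MST edges: 1-5, 2-5, 2-6, 2-7, 4-7, 1-3; total weight 4+5+4+4+14+15 = 46.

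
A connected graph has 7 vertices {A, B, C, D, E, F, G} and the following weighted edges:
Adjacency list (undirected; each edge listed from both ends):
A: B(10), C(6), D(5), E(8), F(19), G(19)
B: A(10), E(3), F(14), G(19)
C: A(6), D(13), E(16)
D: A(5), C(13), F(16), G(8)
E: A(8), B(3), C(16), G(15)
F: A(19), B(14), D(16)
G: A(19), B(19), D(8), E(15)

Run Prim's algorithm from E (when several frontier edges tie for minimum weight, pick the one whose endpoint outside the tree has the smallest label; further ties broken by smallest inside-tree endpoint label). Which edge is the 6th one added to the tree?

B-F

Prim's algorithm from E:
Step 1: cheapest edge leaving the tree is B—E (3); add B.
Step 2: cheapest edge leaving the tree is A—E (8); add A.
Step 3: cheapest edge leaving the tree is A—D (5); add D.
Step 4: cheapest edge leaving the tree is A—C (6); add C.
Step 5: cheapest edge leaving the tree is D—G (8); add G.
Step 6: cheapest edge leaving the tree is B—F (14); add F.
The 6th edge added is B—F.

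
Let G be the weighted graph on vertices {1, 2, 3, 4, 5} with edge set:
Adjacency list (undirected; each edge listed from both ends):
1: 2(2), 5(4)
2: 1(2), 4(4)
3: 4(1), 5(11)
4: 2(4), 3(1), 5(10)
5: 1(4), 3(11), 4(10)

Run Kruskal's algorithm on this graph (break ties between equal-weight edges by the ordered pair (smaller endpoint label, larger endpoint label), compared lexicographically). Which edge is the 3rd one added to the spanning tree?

Sort edges by weight, then run Kruskal:
3-4 (1): add. Components now {1} {2} {3,4} {5}
1-2 (2): add. Components now {1,2} {3,4} {5}
1-5 (4): add. Components now {1,2,5} {3,4}
2-4 (4): add. Components now {1,2,3,4,5}
The 3rd edge added is 1-5.

1-5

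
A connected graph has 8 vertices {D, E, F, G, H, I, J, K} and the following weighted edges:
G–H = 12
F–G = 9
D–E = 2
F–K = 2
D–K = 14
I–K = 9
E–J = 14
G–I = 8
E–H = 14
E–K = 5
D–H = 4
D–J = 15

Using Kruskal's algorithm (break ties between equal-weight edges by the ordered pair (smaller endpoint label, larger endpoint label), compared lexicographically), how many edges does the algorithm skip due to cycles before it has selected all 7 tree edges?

Sort edges by weight, then run Kruskal:
D–E (2): add — endpoints in different components.
F–K (2): add — endpoints in different components.
D–H (4): add — endpoints in different components.
E–K (5): add — endpoints in different components.
G–I (8): add — endpoints in different components.
F–G (9): add — endpoints in different components.
I–K (9): skip — I and K already connected.
G–H (12): skip — G and H already connected.
D–K (14): skip — D and K already connected.
E–H (14): skip — E and H already connected.
E–J (14): add — endpoints in different components.
Edges rejected before the tree was complete: 4.

4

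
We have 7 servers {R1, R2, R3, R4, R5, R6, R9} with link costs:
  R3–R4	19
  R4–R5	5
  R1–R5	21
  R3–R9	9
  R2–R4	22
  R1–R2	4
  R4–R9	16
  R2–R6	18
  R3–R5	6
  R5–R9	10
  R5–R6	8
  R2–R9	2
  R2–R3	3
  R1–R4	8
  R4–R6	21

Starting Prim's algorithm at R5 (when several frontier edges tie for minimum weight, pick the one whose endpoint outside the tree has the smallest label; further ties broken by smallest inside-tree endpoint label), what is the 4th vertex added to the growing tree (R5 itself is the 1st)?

R2

Prim, starting at R5.
Step 1: cheapest edge leaving the tree is R4–R5 (5); add R4.
Step 2: cheapest edge leaving the tree is R3–R5 (6); add R3.
Step 3: cheapest edge leaving the tree is R2–R3 (3); add R2.
Step 4: cheapest edge leaving the tree is R2–R9 (2); add R9.
Step 5: cheapest edge leaving the tree is R1–R2 (4); add R1.
Step 6: cheapest edge leaving the tree is R5–R6 (8); add R6.
Vertex order: R5, R4, R3, R2, R9, R1, R6. The 4th vertex is R2.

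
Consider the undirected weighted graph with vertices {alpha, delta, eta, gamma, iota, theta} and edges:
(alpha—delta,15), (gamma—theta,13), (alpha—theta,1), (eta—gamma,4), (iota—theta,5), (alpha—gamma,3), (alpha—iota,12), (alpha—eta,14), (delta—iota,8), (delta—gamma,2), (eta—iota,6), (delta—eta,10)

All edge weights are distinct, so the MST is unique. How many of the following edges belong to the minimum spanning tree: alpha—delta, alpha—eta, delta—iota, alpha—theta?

1

Sort edges by weight, then run Kruskal:
alpha—theta (1): add — endpoints in different components.
delta—gamma (2): add — endpoints in different components.
alpha—gamma (3): add — endpoints in different components.
eta—gamma (4): add — endpoints in different components.
iota—theta (5): add — endpoints in different components.
MST edge set: {alpha—theta, delta—gamma, alpha—gamma, eta—gamma, iota—theta}.
Of the listed edges, {alpha—theta} are in the MST → 1.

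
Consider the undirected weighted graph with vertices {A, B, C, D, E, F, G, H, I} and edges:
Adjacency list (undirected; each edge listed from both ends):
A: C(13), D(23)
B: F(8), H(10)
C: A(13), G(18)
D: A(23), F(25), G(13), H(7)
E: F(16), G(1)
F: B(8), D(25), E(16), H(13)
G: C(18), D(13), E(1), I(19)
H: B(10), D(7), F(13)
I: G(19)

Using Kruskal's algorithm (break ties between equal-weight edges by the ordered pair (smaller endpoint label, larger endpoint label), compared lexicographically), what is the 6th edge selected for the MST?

Kruskal's algorithm — process edges by increasing weight (ties by edge label):
E–G (1): add — endpoints in different components.
D–H (7): add — endpoints in different components.
B–F (8): add — endpoints in different components.
B–H (10): add — endpoints in different components.
A–C (13): add — endpoints in different components.
D–G (13): add — endpoints in different components.
F–H (13): skip — F and H already connected.
E–F (16): skip — E and F already connected.
C–G (18): add — endpoints in different components.
G–I (19): add — endpoints in different components.
The 6th edge added is D–G.

D-G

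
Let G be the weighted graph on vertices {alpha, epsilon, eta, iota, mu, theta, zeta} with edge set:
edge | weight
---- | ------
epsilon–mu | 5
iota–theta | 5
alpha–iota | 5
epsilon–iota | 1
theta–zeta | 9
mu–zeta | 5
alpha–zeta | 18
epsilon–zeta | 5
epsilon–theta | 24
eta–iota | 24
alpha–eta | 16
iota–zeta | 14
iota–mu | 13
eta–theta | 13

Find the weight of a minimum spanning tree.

34

Grow the tree from zeta using Prim:
Step 1: frontier [epsilon–zeta 5, mu–zeta 5, theta–zeta 9, iota–zeta 14, alpha–zeta 18] → take epsilon–zeta (5); add epsilon.
Step 2: frontier [epsilon–iota 1, epsilon–mu 5, epsilon–theta 24, mu–zeta 5, theta–zeta 9, iota–zeta 14, alpha–zeta 18] → take epsilon–iota (1); add iota.
Step 3: frontier [epsilon–mu 5, epsilon–theta 24, alpha–iota 5, iota–theta 5, iota–mu 13, eta–iota 24, mu–zeta 5, theta–zeta 9, alpha–zeta 18] → take alpha–iota (5); add alpha.
Step 4: frontier [alpha–eta 16, epsilon–mu 5, epsilon–theta 24, iota–theta 5, iota–mu 13, eta–iota 24, mu–zeta 5, theta–zeta 9] → take epsilon–mu (5); add mu.
Step 5: frontier [alpha–eta 16, epsilon–theta 24, iota–theta 5, eta–iota 24, theta–zeta 9] → take iota–theta (5); add theta.
Step 6: frontier [alpha–eta 16, eta–iota 24, eta–theta 13] → take eta–theta (13); add eta.
MST edges: epsilon–zeta, epsilon–iota, alpha–iota, epsilon–mu, iota–theta, eta–theta; total weight 5+1+5+5+5+13 = 34.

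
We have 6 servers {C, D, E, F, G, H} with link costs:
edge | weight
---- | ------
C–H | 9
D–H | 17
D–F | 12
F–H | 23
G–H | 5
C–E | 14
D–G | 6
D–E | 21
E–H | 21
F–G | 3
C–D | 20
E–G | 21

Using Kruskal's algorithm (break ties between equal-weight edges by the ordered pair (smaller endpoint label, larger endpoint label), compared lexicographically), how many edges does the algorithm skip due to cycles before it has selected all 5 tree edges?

1

Kruskal: consider edges lightest-first.
F–G (3): add. Components now {C} {D} {E} {F,G} {H}
G–H (5): add. Components now {C} {D} {E} {F,G,H}
D–G (6): add. Components now {C} {D,F,G,H} {E}
C–H (9): add. Components now {C,D,F,G,H} {E}
D–F (12): skip — D and F already connected.
C–E (14): add. Components now {C,D,E,F,G,H}
Edges rejected before the tree was complete: 1.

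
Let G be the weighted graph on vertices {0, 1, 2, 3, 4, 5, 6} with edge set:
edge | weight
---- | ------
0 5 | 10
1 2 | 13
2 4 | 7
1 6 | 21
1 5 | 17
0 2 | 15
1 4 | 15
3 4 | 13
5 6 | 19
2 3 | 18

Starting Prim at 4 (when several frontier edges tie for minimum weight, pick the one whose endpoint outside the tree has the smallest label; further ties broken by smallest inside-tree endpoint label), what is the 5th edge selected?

0-5

Prim, starting at 4.
Step 1: cheapest edge leaving the tree is 2 4 (7); add 2.
Step 2: cheapest edge leaving the tree is 1 2 (13); add 1.
Step 3: cheapest edge leaving the tree is 3 4 (13); add 3.
Step 4: cheapest edge leaving the tree is 0 2 (15); add 0.
Step 5: cheapest edge leaving the tree is 0 5 (10); add 5.
Step 6: cheapest edge leaving the tree is 5 6 (19); add 6.
The 5th edge added is 0 5.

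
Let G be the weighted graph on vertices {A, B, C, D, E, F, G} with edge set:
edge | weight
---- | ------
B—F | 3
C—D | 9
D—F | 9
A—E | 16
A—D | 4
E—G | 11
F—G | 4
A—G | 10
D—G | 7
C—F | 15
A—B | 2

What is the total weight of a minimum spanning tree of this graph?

33

Grow the tree from G using Prim:
Step 1: frontier [F—G 4, D—G 7, A—G 10, E—G 11] → take F—G (4); add F.
Step 2: frontier [B—F 3, D—F 9, C—F 15, D—G 7, A—G 10, E—G 11] → take B—F (3); add B.
Step 3: frontier [A—B 2, D—F 9, C—F 15, D—G 7, A—G 10, E—G 11] → take A—B (2); add A.
Step 4: frontier [A—D 4, A—E 16, D—F 9, C—F 15, D—G 7, E—G 11] → take A—D (4); add D.
Step 5: frontier [A—E 16, C—D 9, C—F 15, E—G 11] → take C—D (9); add C.
Step 6: frontier [A—E 16, E—G 11] → take E—G (11); add E.
MST edges: F—G, B—F, A—B, A—D, C—D, E—G; total weight 4+3+2+4+9+11 = 33.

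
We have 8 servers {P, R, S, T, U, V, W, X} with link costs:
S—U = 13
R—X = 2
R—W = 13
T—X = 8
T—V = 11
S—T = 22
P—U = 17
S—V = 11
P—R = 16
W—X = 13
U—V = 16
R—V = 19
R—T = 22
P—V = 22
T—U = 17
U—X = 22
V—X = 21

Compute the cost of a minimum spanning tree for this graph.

Prim's algorithm from U:
Step 1: cheapest edge leaving the tree is S—U (13); add S.
Step 2: cheapest edge leaving the tree is S—V (11); add V.
Step 3: cheapest edge leaving the tree is T—V (11); add T.
Step 4: cheapest edge leaving the tree is T—X (8); add X.
Step 5: cheapest edge leaving the tree is R—X (2); add R.
Step 6: cheapest edge leaving the tree is R—W (13); add W.
Step 7: cheapest edge leaving the tree is P—R (16); add P.
MST edges: S—U, S—V, T—V, T—X, R—X, R—W, P—R; total weight 13+11+11+8+2+13+16 = 74.

74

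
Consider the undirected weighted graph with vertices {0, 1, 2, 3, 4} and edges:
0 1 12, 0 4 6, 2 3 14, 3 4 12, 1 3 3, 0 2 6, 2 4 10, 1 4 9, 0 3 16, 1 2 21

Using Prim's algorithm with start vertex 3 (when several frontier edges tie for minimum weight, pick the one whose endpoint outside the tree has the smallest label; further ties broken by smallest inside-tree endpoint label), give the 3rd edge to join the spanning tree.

Prim, starting at 3.
Step 1: frontier [1 3 3, 3 4 12, 2 3 14, 0 3 16] → take 1 3 (3); add 1.
Step 2: frontier [1 4 9, 0 1 12, 1 2 21, 3 4 12, 2 3 14, 0 3 16] → take 1 4 (9); add 4.
Step 3: frontier [0 1 12, 1 2 21, 2 3 14, 0 3 16, 0 4 6, 2 4 10] → take 0 4 (6); add 0.
Step 4: frontier [0 2 6, 1 2 21, 2 3 14, 2 4 10] → take 0 2 (6); add 2.
The 3rd edge added is 0 4.

0-4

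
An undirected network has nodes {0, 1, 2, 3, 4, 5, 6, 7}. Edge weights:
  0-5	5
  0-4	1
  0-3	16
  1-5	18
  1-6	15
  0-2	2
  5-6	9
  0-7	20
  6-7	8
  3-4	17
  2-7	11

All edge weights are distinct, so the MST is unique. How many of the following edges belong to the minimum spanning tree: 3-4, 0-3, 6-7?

Kruskal's algorithm — process edges by increasing weight (ties by edge label):
0-4 (1): add — endpoints in different components.
0-2 (2): add — endpoints in different components.
0-5 (5): add — endpoints in different components.
6-7 (8): add — endpoints in different components.
5-6 (9): add — endpoints in different components.
2-7 (11): skip — 2 and 7 already connected.
1-6 (15): add — endpoints in different components.
0-3 (16): add — endpoints in different components.
MST edge set: {0-4, 0-2, 0-5, 6-7, 5-6, 1-6, 0-3}.
Of the listed edges, {0-3, 6-7} are in the MST → 2.

2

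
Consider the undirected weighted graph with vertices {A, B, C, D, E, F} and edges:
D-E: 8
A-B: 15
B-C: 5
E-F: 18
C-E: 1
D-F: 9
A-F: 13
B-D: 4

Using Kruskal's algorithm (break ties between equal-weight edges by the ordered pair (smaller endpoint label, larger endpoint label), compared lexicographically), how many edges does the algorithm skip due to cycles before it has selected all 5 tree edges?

1

Sort edges by weight, then run Kruskal:
C-E (1): add — endpoints in different components.
B-D (4): add — endpoints in different components.
B-C (5): add — endpoints in different components.
D-E (8): skip — D and E already connected.
D-F (9): add — endpoints in different components.
A-F (13): add — endpoints in different components.
Edges rejected before the tree was complete: 1.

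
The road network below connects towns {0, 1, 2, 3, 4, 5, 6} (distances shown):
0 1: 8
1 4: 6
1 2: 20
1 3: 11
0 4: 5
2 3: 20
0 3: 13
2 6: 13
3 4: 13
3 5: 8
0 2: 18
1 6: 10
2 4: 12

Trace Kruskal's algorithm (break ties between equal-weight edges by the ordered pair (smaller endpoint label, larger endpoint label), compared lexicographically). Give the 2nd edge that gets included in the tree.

Kruskal's algorithm — process edges by increasing weight (ties by edge label):
0 4 (5): add. Components now {0,4} {1} {2} {3} {5} {6}
1 4 (6): add. Components now {0,1,4} {2} {3} {5} {6}
0 1 (8): skip — 0 and 1 already connected.
3 5 (8): add. Components now {0,1,4} {2} {3,5} {6}
1 6 (10): add. Components now {0,1,4,6} {2} {3,5}
1 3 (11): add. Components now {0,1,3,4,5,6} {2}
2 4 (12): add. Components now {0,1,2,3,4,5,6}
The 2nd edge added is 1 4.

1-4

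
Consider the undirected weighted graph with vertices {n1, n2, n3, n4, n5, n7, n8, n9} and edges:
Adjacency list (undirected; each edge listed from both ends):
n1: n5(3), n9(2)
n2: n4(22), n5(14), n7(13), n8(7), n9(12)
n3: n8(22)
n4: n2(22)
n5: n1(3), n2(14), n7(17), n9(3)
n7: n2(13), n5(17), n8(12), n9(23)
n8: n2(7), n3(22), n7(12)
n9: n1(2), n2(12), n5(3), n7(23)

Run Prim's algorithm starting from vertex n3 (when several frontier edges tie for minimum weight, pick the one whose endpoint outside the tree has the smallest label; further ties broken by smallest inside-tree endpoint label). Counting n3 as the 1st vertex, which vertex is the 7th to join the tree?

n5

Prim's algorithm from n3:
Step 1: frontier [n3–n8 22] → take n3–n8 (22); add n8.
Step 2: frontier [n2–n8 7, n7–n8 12] → take n2–n8 (7); add n2.
Step 3: frontier [n2–n9 12, n2–n7 13, n2–n5 14, n2–n4 22, n7–n8 12] → take n7–n8 (12); add n7.
Step 4: frontier [n2–n9 12, n2–n5 14, n2–n4 22, n5–n7 17, n7–n9 23] → take n2–n9 (12); add n9.
Step 5: frontier [n2–n5 14, n2–n4 22, n5–n7 17, n1–n9 2, n5–n9 3] → take n1–n9 (2); add n1.
Step 6: frontier [n1–n5 3, n2–n5 14, n2–n4 22, n5–n7 17, n5–n9 3] → take n1–n5 (3); add n5.
Step 7: frontier [n2–n4 22] → take n2–n4 (22); add n4.
Vertex order: n3, n8, n2, n7, n9, n1, n5, n4. The 7th vertex is n5.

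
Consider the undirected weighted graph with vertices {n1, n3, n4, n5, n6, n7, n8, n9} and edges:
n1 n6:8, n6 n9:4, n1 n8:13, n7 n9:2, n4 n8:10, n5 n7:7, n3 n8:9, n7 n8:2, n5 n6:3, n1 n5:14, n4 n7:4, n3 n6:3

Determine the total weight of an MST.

26

Kruskal: consider edges lightest-first.
n7 n8 (2): add — endpoints in different components.
n7 n9 (2): add — endpoints in different components.
n3 n6 (3): add — endpoints in different components.
n5 n6 (3): add — endpoints in different components.
n4 n7 (4): add — endpoints in different components.
n6 n9 (4): add — endpoints in different components.
n5 n7 (7): skip — n5 and n7 already connected.
n1 n6 (8): add — endpoints in different components.
MST edges: n7 n8, n7 n9, n3 n6, n5 n6, n4 n7, n6 n9, n1 n6; total weight 2+2+3+3+4+4+8 = 26.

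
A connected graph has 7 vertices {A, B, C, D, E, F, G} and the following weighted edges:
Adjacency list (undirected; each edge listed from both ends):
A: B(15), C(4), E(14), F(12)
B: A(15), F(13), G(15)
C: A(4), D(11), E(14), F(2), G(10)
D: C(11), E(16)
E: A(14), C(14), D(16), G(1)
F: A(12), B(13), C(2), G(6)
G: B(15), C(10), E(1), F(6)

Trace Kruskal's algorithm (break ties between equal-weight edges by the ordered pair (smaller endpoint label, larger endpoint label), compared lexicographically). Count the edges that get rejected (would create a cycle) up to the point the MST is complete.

2

Sort edges by weight, then run Kruskal:
E–G (1): add. Components now {A} {B} {C} {D} {E,G} {F}
C–F (2): add. Components now {A} {B} {C,F} {D} {E,G}
A–C (4): add. Components now {A,C,F} {B} {D} {E,G}
F–G (6): add. Components now {A,C,E,F,G} {B} {D}
C–G (10): skip — C and G already connected.
C–D (11): add. Components now {A,C,D,E,F,G} {B}
A–F (12): skip — A and F already connected.
B–F (13): add. Components now {A,B,C,D,E,F,G}
Edges rejected before the tree was complete: 2.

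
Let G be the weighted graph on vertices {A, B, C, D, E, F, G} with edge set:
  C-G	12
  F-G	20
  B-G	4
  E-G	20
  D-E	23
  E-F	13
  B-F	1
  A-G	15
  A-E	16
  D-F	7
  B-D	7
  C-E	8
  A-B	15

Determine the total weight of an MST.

Prim's algorithm from E:
Step 1: frontier [C-E 8, E-F 13, A-E 16, E-G 20, D-E 23] → take C-E (8); add C.
Step 2: frontier [C-G 12, E-F 13, A-E 16, E-G 20, D-E 23] → take C-G (12); add G.
Step 3: frontier [E-F 13, A-E 16, D-E 23, B-G 4, A-G 15, F-G 20] → take B-G (4); add B.
Step 4: frontier [B-F 1, B-D 7, A-B 15, E-F 13, A-E 16, D-E 23, A-G 15, F-G 20] → take B-F (1); add F.
Step 5: frontier [B-D 7, A-B 15, A-E 16, D-E 23, D-F 7, A-G 15] → take B-D (7); add D.
Step 6: frontier [A-B 15, A-E 16, A-G 15] → take A-B (15); add A.
MST edges: C-E, C-G, B-G, B-F, B-D, A-B; total weight 8+12+4+1+7+15 = 47.

47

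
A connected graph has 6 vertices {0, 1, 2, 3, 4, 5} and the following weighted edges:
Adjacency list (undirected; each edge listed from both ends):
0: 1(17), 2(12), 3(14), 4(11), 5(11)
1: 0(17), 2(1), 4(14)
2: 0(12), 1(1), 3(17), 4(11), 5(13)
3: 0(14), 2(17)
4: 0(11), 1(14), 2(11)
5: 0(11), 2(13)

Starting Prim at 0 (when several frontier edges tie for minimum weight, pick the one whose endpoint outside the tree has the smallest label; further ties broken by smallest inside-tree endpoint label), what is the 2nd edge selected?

2-4

Prim's algorithm from 0:
Step 1: cheapest edge leaving the tree is 0–4 (11); add 4.
Step 2: cheapest edge leaving the tree is 2–4 (11); add 2.
Step 3: cheapest edge leaving the tree is 1–2 (1); add 1.
Step 4: cheapest edge leaving the tree is 0–5 (11); add 5.
Step 5: cheapest edge leaving the tree is 0–3 (14); add 3.
The 2nd edge added is 2–4.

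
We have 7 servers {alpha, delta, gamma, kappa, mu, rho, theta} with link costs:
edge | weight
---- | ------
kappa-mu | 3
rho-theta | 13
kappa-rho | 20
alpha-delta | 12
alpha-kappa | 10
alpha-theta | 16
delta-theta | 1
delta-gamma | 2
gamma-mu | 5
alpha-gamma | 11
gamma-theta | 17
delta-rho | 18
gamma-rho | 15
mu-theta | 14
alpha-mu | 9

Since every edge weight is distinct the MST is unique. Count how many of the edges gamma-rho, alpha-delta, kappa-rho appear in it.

Sort edges by weight, then run Kruskal:
delta-theta (1): add — endpoints in different components.
delta-gamma (2): add — endpoints in different components.
kappa-mu (3): add — endpoints in different components.
gamma-mu (5): add — endpoints in different components.
alpha-mu (9): add — endpoints in different components.
alpha-kappa (10): skip — alpha and kappa already connected.
alpha-gamma (11): skip — gamma and alpha already connected.
alpha-delta (12): skip — delta and alpha already connected.
rho-theta (13): add — endpoints in different components.
MST edge set: {delta-theta, delta-gamma, kappa-mu, gamma-mu, alpha-mu, rho-theta}.
Of the listed edges, {} are in the MST → 0.

0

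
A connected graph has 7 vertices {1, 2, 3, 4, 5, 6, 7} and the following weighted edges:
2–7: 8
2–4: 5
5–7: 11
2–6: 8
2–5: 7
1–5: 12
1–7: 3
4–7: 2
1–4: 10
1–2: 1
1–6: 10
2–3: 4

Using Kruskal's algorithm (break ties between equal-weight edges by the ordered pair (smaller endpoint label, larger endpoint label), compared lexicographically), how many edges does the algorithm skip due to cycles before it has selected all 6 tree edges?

1

Sort edges by weight, then run Kruskal:
1–2 (1): add — endpoints in different components.
4–7 (2): add — endpoints in different components.
1–7 (3): add — endpoints in different components.
2–3 (4): add — endpoints in different components.
2–4 (5): skip — 2 and 4 already connected.
2–5 (7): add — endpoints in different components.
2–6 (8): add — endpoints in different components.
Edges rejected before the tree was complete: 1.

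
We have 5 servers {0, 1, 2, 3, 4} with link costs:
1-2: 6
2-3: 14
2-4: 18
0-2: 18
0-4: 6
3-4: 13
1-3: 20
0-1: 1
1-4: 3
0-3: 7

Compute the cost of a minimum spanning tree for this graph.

17

Kruskal's algorithm — process edges by increasing weight (ties by edge label):
0-1 (1): add — endpoints in different components.
1-4 (3): add — endpoints in different components.
0-4 (6): skip — 0 and 4 already connected.
1-2 (6): add — endpoints in different components.
0-3 (7): add — endpoints in different components.
MST edges: 0-1, 1-4, 1-2, 0-3; total weight 1+3+6+7 = 17.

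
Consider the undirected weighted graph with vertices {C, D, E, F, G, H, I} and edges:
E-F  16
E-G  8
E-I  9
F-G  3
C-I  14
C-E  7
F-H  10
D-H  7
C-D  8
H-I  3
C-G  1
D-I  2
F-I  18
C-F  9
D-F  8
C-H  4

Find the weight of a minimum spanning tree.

20

Prim, starting at E.
Step 1: cheapest edge leaving the tree is C-E (7); add C.
Step 2: cheapest edge leaving the tree is C-G (1); add G.
Step 3: cheapest edge leaving the tree is F-G (3); add F.
Step 4: cheapest edge leaving the tree is C-H (4); add H.
Step 5: cheapest edge leaving the tree is H-I (3); add I.
Step 6: cheapest edge leaving the tree is D-I (2); add D.
MST edges: C-E, C-G, F-G, C-H, H-I, D-I; total weight 7+1+3+4+3+2 = 20.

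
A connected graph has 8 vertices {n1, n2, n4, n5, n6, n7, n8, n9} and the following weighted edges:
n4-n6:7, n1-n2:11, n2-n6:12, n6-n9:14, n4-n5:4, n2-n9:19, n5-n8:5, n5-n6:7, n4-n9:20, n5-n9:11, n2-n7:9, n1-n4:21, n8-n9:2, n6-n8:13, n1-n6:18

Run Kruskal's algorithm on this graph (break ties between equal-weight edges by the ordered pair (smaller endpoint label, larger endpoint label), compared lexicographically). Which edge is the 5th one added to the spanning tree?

Sort edges by weight, then run Kruskal:
n8-n9 (2): add — endpoints in different components.
n4-n5 (4): add — endpoints in different components.
n5-n8 (5): add — endpoints in different components.
n4-n6 (7): add — endpoints in different components.
n5-n6 (7): skip — n5 and n6 already connected.
n2-n7 (9): add — endpoints in different components.
n1-n2 (11): add — endpoints in different components.
n5-n9 (11): skip — n9 and n5 already connected.
n2-n6 (12): add — endpoints in different components.
The 5th edge added is n2-n7.

n2-n7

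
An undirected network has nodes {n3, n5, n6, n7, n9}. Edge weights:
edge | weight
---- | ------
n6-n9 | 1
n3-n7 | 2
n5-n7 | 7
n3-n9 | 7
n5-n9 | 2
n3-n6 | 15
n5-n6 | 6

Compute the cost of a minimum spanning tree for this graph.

Prim's algorithm from n3:
Step 1: frontier [n3-n7 2, n3-n9 7, n3-n6 15] → take n3-n7 (2); add n7.
Step 2: frontier [n3-n9 7, n3-n6 15, n5-n7 7] → take n5-n7 (7); add n5.
Step 3: frontier [n3-n9 7, n3-n6 15, n5-n9 2, n5-n6 6] → take n5-n9 (2); add n9.
Step 4: frontier [n3-n6 15, n5-n6 6, n6-n9 1] → take n6-n9 (1); add n6.
MST edges: n3-n7, n5-n7, n5-n9, n6-n9; total weight 2+7+2+1 = 12.

12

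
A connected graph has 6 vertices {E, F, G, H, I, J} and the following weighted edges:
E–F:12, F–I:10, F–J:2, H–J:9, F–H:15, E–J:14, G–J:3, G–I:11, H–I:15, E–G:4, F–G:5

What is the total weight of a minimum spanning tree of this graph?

28

Kruskal: consider edges lightest-first.
F–J (2): add — endpoints in different components.
G–J (3): add — endpoints in different components.
E–G (4): add — endpoints in different components.
F–G (5): skip — F and G already connected.
H–J (9): add — endpoints in different components.
F–I (10): add — endpoints in different components.
MST edges: F–J, G–J, E–G, H–J, F–I; total weight 2+3+4+9+10 = 28.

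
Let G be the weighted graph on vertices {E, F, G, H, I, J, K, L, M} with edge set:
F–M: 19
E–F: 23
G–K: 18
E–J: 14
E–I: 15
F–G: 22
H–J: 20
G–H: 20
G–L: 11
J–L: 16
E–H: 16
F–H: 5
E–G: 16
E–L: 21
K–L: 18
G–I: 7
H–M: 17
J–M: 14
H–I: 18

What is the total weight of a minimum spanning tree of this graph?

Kruskal: consider edges lightest-first.
F–H (5): add — endpoints in different components.
G–I (7): add — endpoints in different components.
G–L (11): add — endpoints in different components.
E–J (14): add — endpoints in different components.
J–M (14): add — endpoints in different components.
E–I (15): add — endpoints in different components.
E–G (16): skip — E and G already connected.
E–H (16): add — endpoints in different components.
J–L (16): skip — J and L already connected.
H–M (17): skip — H and M already connected.
G–K (18): add — endpoints in different components.
MST edges: F–H, G–I, G–L, E–J, J–M, E–I, E–H, G–K; total weight 5+7+11+14+14+15+16+18 = 100.

100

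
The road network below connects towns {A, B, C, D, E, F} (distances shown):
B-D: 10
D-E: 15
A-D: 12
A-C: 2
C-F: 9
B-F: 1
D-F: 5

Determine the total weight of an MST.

32

Grow the tree from D using Prim:
Step 1: cheapest edge leaving the tree is D-F (5); add F.
Step 2: cheapest edge leaving the tree is B-F (1); add B.
Step 3: cheapest edge leaving the tree is C-F (9); add C.
Step 4: cheapest edge leaving the tree is A-C (2); add A.
Step 5: cheapest edge leaving the tree is D-E (15); add E.
MST edges: D-F, B-F, C-F, A-C, D-E; total weight 5+1+9+2+15 = 32.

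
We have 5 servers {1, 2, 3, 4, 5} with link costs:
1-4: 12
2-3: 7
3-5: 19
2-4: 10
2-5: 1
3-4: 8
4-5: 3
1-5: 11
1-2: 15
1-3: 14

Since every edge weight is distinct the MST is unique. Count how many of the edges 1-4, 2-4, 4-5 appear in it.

Sort edges by weight, then run Kruskal:
2-5 (1): add. Components now {1} {2,5} {3} {4}
4-5 (3): add. Components now {1} {2,4,5} {3}
2-3 (7): add. Components now {1} {2,3,4,5}
3-4 (8): skip — 3 and 4 already connected.
2-4 (10): skip — 2 and 4 already connected.
1-5 (11): add. Components now {1,2,3,4,5}
MST edge set: {2-5, 4-5, 2-3, 1-5}.
Of the listed edges, {4-5} are in the MST → 1.

1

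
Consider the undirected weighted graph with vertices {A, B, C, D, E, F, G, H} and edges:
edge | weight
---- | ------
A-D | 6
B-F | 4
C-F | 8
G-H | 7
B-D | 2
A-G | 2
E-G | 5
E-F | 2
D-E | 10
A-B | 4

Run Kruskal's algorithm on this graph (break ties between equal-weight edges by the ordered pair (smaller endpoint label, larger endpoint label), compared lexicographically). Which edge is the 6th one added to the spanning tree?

Sort edges by weight, then run Kruskal:
A-G (2): add — endpoints in different components.
B-D (2): add — endpoints in different components.
E-F (2): add — endpoints in different components.
A-B (4): add — endpoints in different components.
B-F (4): add — endpoints in different components.
E-G (5): skip — E and G already connected.
A-D (6): skip — A and D already connected.
G-H (7): add — endpoints in different components.
C-F (8): add — endpoints in different components.
The 6th edge added is G-H.

G-H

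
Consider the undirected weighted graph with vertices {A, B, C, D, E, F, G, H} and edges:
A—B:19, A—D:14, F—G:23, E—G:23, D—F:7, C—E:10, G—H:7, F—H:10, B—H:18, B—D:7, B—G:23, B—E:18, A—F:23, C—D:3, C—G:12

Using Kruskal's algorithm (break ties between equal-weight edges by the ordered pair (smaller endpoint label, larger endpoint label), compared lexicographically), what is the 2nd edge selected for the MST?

B-D

Kruskal's algorithm — process edges by increasing weight (ties by edge label):
C—D (3): add — endpoints in different components.
B—D (7): add — endpoints in different components.
D—F (7): add — endpoints in different components.
G—H (7): add — endpoints in different components.
C—E (10): add — endpoints in different components.
F—H (10): add — endpoints in different components.
C—G (12): skip — C and G already connected.
A—D (14): add — endpoints in different components.
The 2nd edge added is B—D.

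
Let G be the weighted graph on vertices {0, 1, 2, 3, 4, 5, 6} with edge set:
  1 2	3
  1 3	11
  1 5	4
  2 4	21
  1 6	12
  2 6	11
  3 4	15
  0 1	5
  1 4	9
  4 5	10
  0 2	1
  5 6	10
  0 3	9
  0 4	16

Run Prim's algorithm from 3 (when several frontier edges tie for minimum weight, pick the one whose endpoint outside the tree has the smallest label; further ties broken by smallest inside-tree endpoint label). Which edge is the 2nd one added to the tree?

0-2

Prim's algorithm from 3:
Step 1: frontier [0 3 9, 1 3 11, 3 4 15] → take 0 3 (9); add 0.
Step 2: frontier [0 2 1, 0 1 5, 0 4 16, 1 3 11, 3 4 15] → take 0 2 (1); add 2.
Step 3: frontier [0 1 5, 0 4 16, 1 2 3, 2 6 11, 2 4 21, 1 3 11, 3 4 15] → take 1 2 (3); add 1.
Step 4: frontier [0 4 16, 1 5 4, 1 4 9, 1 6 12, 2 6 11, 2 4 21, 3 4 15] → take 1 5 (4); add 5.
Step 5: frontier [0 4 16, 1 4 9, 1 6 12, 2 6 11, 2 4 21, 3 4 15, 4 5 10, 5 6 10] → take 1 4 (9); add 4.
Step 6: frontier [1 6 12, 2 6 11, 5 6 10] → take 5 6 (10); add 6.
The 2nd edge added is 0 2.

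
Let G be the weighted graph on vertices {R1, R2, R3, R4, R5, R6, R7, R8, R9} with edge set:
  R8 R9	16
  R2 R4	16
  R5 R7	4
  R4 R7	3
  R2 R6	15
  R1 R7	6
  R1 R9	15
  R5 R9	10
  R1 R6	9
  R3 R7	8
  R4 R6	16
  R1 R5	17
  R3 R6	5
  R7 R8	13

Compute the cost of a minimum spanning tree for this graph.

Prim, starting at R1.
Step 1: frontier [R1 R7 6, R1 R6 9, R1 R9 15, R1 R5 17] → take R1 R7 (6); add R7.
Step 2: frontier [R1 R6 9, R1 R9 15, R1 R5 17, R4 R7 3, R5 R7 4, R3 R7 8, R7 R8 13] → take R4 R7 (3); add R4.
Step 3: frontier [R1 R6 9, R1 R9 15, R1 R5 17, R2 R4 16, R4 R6 16, R5 R7 4, R3 R7 8, R7 R8 13] → take R5 R7 (4); add R5.
Step 4: frontier [R1 R6 9, R1 R9 15, R2 R4 16, R4 R6 16, R5 R9 10, R3 R7 8, R7 R8 13] → take R3 R7 (8); add R3.
Step 5: frontier [R1 R6 9, R1 R9 15, R3 R6 5, R2 R4 16, R4 R6 16, R5 R9 10, R7 R8 13] → take R3 R6 (5); add R6.
Step 6: frontier [R1 R9 15, R2 R4 16, R5 R9 10, R2 R6 15, R7 R8 13] → take R5 R9 (10); add R9.
Step 7: frontier [R2 R4 16, R2 R6 15, R7 R8 13, R8 R9 16] → take R7 R8 (13); add R8.
Step 8: frontier [R2 R4 16, R2 R6 15] → take R2 R6 (15); add R2.
MST edges: R1 R7, R4 R7, R5 R7, R3 R7, R3 R6, R5 R9, R7 R8, R2 R6; total weight 6+3+4+8+5+10+13+15 = 64.

64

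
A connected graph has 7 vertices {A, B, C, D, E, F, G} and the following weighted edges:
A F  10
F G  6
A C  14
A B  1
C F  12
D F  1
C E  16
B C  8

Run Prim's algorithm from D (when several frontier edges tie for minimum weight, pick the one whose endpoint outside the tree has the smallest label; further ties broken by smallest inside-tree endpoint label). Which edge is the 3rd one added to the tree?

A-F

Grow the tree from D using Prim:
Step 1: cheapest edge leaving the tree is D F (1); add F.
Step 2: cheapest edge leaving the tree is F G (6); add G.
Step 3: cheapest edge leaving the tree is A F (10); add A.
Step 4: cheapest edge leaving the tree is A B (1); add B.
Step 5: cheapest edge leaving the tree is B C (8); add C.
Step 6: cheapest edge leaving the tree is C E (16); add E.
The 3rd edge added is A F.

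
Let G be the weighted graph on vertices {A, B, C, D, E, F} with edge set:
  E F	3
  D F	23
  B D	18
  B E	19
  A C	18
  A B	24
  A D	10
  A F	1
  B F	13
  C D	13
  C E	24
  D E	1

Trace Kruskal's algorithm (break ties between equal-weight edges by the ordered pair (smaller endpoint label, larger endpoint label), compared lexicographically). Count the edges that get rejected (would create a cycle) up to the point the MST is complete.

1

Kruskal: consider edges lightest-first.
A F (1): add — endpoints in different components.
D E (1): add — endpoints in different components.
E F (3): add — endpoints in different components.
A D (10): skip — A and D already connected.
B F (13): add — endpoints in different components.
C D (13): add — endpoints in different components.
Edges rejected before the tree was complete: 1.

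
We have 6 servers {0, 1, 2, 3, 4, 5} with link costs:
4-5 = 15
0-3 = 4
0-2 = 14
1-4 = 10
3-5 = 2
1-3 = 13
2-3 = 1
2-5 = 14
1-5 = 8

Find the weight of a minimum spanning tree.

25

Kruskal: consider edges lightest-first.
2-3 (1): add — endpoints in different components.
3-5 (2): add — endpoints in different components.
0-3 (4): add — endpoints in different components.
1-5 (8): add — endpoints in different components.
1-4 (10): add — endpoints in different components.
MST edges: 2-3, 3-5, 0-3, 1-5, 1-4; total weight 1+2+4+8+10 = 25.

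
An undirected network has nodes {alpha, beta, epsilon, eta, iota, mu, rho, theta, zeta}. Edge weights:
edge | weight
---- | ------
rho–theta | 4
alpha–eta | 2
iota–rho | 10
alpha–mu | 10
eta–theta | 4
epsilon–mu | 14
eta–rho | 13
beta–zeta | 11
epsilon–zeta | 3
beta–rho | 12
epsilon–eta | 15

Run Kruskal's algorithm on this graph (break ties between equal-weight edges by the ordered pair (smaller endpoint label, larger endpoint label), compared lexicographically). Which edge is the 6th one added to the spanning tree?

iota-rho

Kruskal's algorithm — process edges by increasing weight (ties by edge label):
alpha–eta (2): add — endpoints in different components.
epsilon–zeta (3): add — endpoints in different components.
eta–theta (4): add — endpoints in different components.
rho–theta (4): add — endpoints in different components.
alpha–mu (10): add — endpoints in different components.
iota–rho (10): add — endpoints in different components.
beta–zeta (11): add — endpoints in different components.
beta–rho (12): add — endpoints in different components.
The 6th edge added is iota–rho.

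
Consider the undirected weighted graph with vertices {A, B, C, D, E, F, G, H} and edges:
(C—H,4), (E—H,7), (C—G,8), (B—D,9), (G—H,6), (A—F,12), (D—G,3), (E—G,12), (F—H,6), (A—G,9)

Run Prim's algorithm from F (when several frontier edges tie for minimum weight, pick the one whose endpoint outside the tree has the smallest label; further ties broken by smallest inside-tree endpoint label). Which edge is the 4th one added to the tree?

Grow the tree from F using Prim:
Step 1: cheapest edge leaving the tree is F—H (6); add H.
Step 2: cheapest edge leaving the tree is C—H (4); add C.
Step 3: cheapest edge leaving the tree is G—H (6); add G.
Step 4: cheapest edge leaving the tree is D—G (3); add D.
Step 5: cheapest edge leaving the tree is E—H (7); add E.
Step 6: cheapest edge leaving the tree is A—G (9); add A.
Step 7: cheapest edge leaving the tree is B—D (9); add B.
The 4th edge added is D—G.

D-G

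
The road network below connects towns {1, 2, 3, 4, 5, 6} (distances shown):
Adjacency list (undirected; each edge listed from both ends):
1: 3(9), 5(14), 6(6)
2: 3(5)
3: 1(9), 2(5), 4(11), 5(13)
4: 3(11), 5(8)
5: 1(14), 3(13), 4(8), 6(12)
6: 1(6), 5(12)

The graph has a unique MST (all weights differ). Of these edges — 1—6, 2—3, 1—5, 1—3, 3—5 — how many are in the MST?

3

Kruskal's algorithm — process edges by increasing weight (ties by edge label):
2—3 (5): add. Components now {1} {2,3} {4} {5} {6}
1—6 (6): add. Components now {1,6} {2,3} {4} {5}
4—5 (8): add. Components now {1,6} {2,3} {4,5}
1—3 (9): add. Components now {1,2,3,6} {4,5}
3—4 (11): add. Components now {1,2,3,4,5,6}
MST edge set: {2—3, 1—6, 4—5, 1—3, 3—4}.
Of the listed edges, {1—6, 2—3, 1—3} are in the MST → 3.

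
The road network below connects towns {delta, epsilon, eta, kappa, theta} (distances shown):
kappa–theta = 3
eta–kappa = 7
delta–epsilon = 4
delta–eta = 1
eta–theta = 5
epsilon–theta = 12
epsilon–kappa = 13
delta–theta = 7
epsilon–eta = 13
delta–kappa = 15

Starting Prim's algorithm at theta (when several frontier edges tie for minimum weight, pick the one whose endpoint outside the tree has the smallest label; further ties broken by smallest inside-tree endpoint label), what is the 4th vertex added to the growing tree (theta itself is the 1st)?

Grow the tree from theta using Prim:
Step 1: frontier [kappa–theta 3, eta–theta 5, delta–theta 7, epsilon–theta 12] → take kappa–theta (3); add kappa.
Step 2: frontier [eta–kappa 7, epsilon–kappa 13, delta–kappa 15, eta–theta 5, delta–theta 7, epsilon–theta 12] → take eta–theta (5); add eta.
Step 3: frontier [delta–eta 1, epsilon–eta 13, epsilon–kappa 13, delta–kappa 15, delta–theta 7, epsilon–theta 12] → take delta–eta (1); add delta.
Step 4: frontier [delta–epsilon 4, epsilon–eta 13, epsilon–kappa 13, epsilon–theta 12] → take delta–epsilon (4); add epsilon.
Vertex order: theta, kappa, eta, delta, epsilon. The 4th vertex is delta.

delta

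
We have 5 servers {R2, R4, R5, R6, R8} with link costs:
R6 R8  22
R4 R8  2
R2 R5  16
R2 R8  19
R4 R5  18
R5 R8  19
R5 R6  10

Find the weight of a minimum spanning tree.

46

Kruskal: consider edges lightest-first.
R4 R8 (2): add. Components now {R5} {R6} {R4,R8} {R2}
R5 R6 (10): add. Components now {R5,R6} {R4,R8} {R2}
R2 R5 (16): add. Components now {R2,R5,R6} {R4,R8}
R4 R5 (18): add. Components now {R2,R4,R5,R6,R8}
MST edges: R4 R8, R5 R6, R2 R5, R4 R5; total weight 2+10+16+18 = 46.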